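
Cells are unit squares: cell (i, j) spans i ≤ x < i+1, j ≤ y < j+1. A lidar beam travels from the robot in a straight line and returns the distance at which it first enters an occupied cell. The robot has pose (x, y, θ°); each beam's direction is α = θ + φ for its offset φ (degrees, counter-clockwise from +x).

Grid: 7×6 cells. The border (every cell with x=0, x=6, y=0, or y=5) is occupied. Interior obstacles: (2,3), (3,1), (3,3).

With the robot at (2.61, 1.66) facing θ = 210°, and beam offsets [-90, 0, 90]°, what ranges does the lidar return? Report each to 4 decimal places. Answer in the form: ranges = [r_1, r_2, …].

ranges = [3.2200, 1.3200, 0.7621]

beam 1: φ=-90°, α=120°
  cosα=-0.5000 sinα=0.8660 | (2,1) | tMaxX 1.2200 tMaxY 0.3926 | tΔX 2.0000 tΔY 1.1547
    t=0.3926 [y] (2,2)
    t=1.2200 [x] (1,2)
    t=1.5473 [y] (1,3)
    t=2.7020 [y] (1,4)
    t=3.2200 [x] (0,4) — stop
  → r_1 = 3.2200
beam 2: φ=0°, α=210°
  cosα=-0.8660 sinα=-0.5000 | (2,1) | tMaxX 0.7044 tMaxY 1.3200 | tΔX 1.1547 tΔY 2.0000
    t=0.7044 [x] (1,1)
    t=1.3200 [y] (1,0) — stop
  → r_2 = 1.3200
beam 3: φ=90°, α=300°
  cosα=0.5000 sinα=-0.8660 | (2,1) | tMaxX 0.7800 tMaxY 0.7621 | tΔX 2.0000 tΔY 1.1547
    t=0.7621 [y] (2,0) — stop
  → r_3 = 0.7621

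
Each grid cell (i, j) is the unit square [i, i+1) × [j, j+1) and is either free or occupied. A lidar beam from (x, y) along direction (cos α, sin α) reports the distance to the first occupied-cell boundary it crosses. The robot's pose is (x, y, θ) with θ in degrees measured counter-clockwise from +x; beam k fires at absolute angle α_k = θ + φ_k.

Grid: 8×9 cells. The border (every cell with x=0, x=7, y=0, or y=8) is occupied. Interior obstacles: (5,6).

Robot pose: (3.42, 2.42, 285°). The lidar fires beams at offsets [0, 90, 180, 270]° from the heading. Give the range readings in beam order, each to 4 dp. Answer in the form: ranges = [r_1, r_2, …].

beam 1: φ=0°, α=285°
  cosα=0.2588 sinα=-0.9659 | (3,2) | tMaxX 2.2409 tMaxY 0.4348 | tΔX 3.8637 tΔY 1.0353
    t=0.4348 [y] (3,1)
    t=1.4701 [y] (3,0) — stop
  → r_1 = 1.4701
beam 2: φ=90°, α=15°
  cosα=0.9659 sinα=0.2588 | (3,2) | tMaxX 0.6005 tMaxY 2.2409 | tΔX 1.0353 tΔY 3.8637
    t=0.6005 [x] (4,2)
    t=1.6357 [x] (5,2)
    t=2.2409 [y] (5,3)
    t=2.6710 [x] (6,3)
    t=3.7063 [x] (7,3) — stop
  → r_2 = 3.7063
beam 3: φ=180°, α=105°
  cosα=-0.2588 sinα=0.9659 | (3,2) | tMaxX 1.6228 tMaxY 0.6005 | tΔX 3.8637 tΔY 1.0353
    t=0.6005 [y] (3,3)
    t=1.6228 [x] (2,3)
    t=1.6357 [y] (2,4)
    t=2.6710 [y] (2,5)
    t=3.7063 [y] (2,6)
    t=4.7416 [y] (2,7)
    t=5.4865 [x] (1,7)
    t=5.7768 [y] (1,8) — stop
  → r_3 = 5.7768
beam 4: φ=270°, α=195°
  cosα=-0.9659 sinα=-0.2588 | (3,2) | tMaxX 0.4348 tMaxY 1.6228 | tΔX 1.0353 tΔY 3.8637
    t=0.4348 [x] (2,2)
    t=1.4701 [x] (1,2)
    t=1.6228 [y] (1,1)
    t=2.5054 [x] (0,1) — stop
  → r_4 = 2.5054

ranges = [1.4701, 3.7063, 5.7768, 2.5054]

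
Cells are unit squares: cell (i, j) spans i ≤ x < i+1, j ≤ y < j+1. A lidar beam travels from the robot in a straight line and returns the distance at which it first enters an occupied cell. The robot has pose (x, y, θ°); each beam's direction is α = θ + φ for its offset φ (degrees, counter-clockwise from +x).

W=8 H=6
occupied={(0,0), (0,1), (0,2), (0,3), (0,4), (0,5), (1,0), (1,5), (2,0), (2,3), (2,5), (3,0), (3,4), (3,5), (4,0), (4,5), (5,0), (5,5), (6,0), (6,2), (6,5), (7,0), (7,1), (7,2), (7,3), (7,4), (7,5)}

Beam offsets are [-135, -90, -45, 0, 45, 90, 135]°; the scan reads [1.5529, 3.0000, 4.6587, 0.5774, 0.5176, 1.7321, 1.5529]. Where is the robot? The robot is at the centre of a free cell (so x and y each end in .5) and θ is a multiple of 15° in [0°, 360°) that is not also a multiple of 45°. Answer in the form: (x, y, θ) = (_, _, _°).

Enumerate (i+0.5, j+0.5, θ) over the 21 free cells and 16 admissible headings. For each, cast all 7 beams and compare to the given ranges.
  (2.5, 1.5, 195°): beam 1 = 2.8868 ≠ 1.5529 ✗
  (4.5, 1.5, 15°): beam 1 = 0.5774 ≠ 1.5529 ✗
  (3.5, 3.5, 15°): beam 1 = 2.8868 ≠ 1.5529 ✗
  …
  (2.5, 2.5, 60°): r_1=1.5529, r_2=3.0000, r_3=4.6587, r_4=0.5774, r_5=0.5176, r_6=1.7321, r_7=1.5529 — all match ✓
No second candidate reproduces the full scan.

(x, y, θ) = (2.5, 2.5, 60°)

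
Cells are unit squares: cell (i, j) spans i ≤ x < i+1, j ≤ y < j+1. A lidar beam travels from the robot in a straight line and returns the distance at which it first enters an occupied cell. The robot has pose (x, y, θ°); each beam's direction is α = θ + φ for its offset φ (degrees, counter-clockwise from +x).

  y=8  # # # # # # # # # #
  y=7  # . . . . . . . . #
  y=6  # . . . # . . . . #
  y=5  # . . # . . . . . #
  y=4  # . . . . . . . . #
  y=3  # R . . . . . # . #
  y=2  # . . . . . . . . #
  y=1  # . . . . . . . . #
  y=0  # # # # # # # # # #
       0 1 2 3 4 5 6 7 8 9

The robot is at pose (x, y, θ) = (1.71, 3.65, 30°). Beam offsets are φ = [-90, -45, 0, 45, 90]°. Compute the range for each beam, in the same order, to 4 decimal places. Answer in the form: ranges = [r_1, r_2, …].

beam 1: φ=-90°, α=300°
  direction (0.5000, -0.8660); cell (1,3); t to first gridline: x 0.5800, y 0.7506 (then +2.0000 / +1.1547)
    (2,3) via x @ 0.5800
    (2,2) via y @ 0.7506
    (2,1) via y @ 1.9053
    (3,1) via x @ 2.5800
    (3,0) via y @ 3.0600  # hit
  → r_1 = 3.0600
beam 2: φ=-45°, α=345°
  direction (0.9659, -0.2588); cell (1,3); t to first gridline: x 0.3002, y 2.5114 (then +1.0353 / +3.8637)
    (2,3) via x @ 0.3002
    (3,3) via x @ 1.3355
    (4,3) via x @ 2.3708
    (4,2) via y @ 2.5114
    (5,2) via x @ 3.4061
    (6,2) via x @ 4.4413
    (7,2) via x @ 5.4766
    (7,1) via y @ 6.3751
    (8,1) via x @ 6.5119
    (9,1) via x @ 7.5472  # hit
  → r_2 = 7.5472
beam 3: φ=0°, α=30°
  direction (0.8660, 0.5000); cell (1,3); t to first gridline: x 0.3349, y 0.7000 (then +1.1547 / +2.0000)
    (2,3) via x @ 0.3349
    (2,4) via y @ 0.7000
    (3,4) via x @ 1.4896
    (4,4) via x @ 2.6443
    (4,5) via y @ 2.7000
    (5,5) via x @ 3.7990
    (5,6) via y @ 4.7000
    (6,6) via x @ 4.9537
    (7,6) via x @ 6.1084
    (7,7) via y @ 6.7000
    (8,7) via x @ 7.2631
    (9,7) via x @ 8.4178  # hit
  → r_3 = 8.4178
beam 4: φ=45°, α=75°
  direction (0.2588, 0.9659); cell (1,3); t to first gridline: x 1.1205, y 0.3623 (then +3.8637 / +1.0353)
    (1,4) via y @ 0.3623
    (2,4) via x @ 1.1205
    (2,5) via y @ 1.3976
    (2,6) via y @ 2.4329
    (2,7) via y @ 3.4682
    (2,8) via y @ 4.5035  # hit
  → r_4 = 4.5035
beam 5: φ=90°, α=120°
  direction (-0.5000, 0.8660); cell (1,3); t to first gridline: x 1.4200, y 0.4041 (then +2.0000 / +1.1547)
    (1,4) via y @ 0.4041
    (0,4) via x @ 1.4200  # hit
  → r_5 = 1.4200

ranges = [3.0600, 7.5472, 8.4178, 4.5035, 1.4200]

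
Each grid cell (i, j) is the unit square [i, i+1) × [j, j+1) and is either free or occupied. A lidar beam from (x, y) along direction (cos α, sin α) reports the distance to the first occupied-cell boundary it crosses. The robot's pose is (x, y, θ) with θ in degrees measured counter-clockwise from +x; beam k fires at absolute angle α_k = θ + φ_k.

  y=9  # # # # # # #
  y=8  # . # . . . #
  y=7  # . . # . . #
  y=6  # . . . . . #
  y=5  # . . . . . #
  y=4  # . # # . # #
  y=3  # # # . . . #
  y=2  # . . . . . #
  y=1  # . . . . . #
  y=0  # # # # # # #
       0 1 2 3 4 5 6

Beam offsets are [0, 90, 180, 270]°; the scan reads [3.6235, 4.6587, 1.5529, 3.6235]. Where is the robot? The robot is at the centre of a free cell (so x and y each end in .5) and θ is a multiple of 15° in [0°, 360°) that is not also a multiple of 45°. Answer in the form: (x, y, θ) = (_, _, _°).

The pose lattice has 33·16 = 528 candidates. Test each by forward raycasting.
  (5.5, 6.5, 195°): beam 1 = 4.6587 ≠ 3.6235 ✗
  (4.5, 6.5, 60°): beam 1 = 2.8868 ≠ 3.6235 ✗
  (4.5, 8.5, 30°): beam 1 = 1.0000 ≠ 3.6235 ✗
  …
  (4.5, 5.5, 165°): r_1=3.6235, r_2=4.6587, r_3=1.5529, r_4=3.6235 — all match ✓
Only this pose fits every beam.

(x, y, θ) = (4.5, 5.5, 165°)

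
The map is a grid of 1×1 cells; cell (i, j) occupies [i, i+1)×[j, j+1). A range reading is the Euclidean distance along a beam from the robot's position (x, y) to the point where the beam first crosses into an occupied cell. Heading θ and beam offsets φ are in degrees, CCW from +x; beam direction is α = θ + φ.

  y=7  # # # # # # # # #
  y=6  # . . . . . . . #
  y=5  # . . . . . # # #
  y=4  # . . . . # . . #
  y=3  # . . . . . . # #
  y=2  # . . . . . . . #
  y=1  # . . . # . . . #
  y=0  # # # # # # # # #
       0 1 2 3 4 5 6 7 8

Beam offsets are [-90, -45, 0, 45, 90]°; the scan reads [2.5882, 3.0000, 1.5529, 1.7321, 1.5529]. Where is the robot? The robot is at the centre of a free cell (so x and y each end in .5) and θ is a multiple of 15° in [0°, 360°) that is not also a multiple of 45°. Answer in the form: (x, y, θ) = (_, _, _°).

The pose lattice has 37·16 = 592 candidates. Test each by forward raycasting.
  (2.5, 6.5, 30°): beam 1 = 6.3509 ≠ 2.5882 ✗
  (2.5, 1.5, 30°): beam 1 = 0.5774 ≠ 2.5882 ✗
  (3.5, 2.5, 345°): beam 1 = 1.5529 ≠ 2.5882 ✗
  …
  (2.5, 5.5, 75°): r_1=2.5882, r_2=3.0000, r_3=1.5529, r_4=1.7321, r_5=1.5529 — all match ✓
Only this pose fits every beam.

(x, y, θ) = (2.5, 5.5, 75°)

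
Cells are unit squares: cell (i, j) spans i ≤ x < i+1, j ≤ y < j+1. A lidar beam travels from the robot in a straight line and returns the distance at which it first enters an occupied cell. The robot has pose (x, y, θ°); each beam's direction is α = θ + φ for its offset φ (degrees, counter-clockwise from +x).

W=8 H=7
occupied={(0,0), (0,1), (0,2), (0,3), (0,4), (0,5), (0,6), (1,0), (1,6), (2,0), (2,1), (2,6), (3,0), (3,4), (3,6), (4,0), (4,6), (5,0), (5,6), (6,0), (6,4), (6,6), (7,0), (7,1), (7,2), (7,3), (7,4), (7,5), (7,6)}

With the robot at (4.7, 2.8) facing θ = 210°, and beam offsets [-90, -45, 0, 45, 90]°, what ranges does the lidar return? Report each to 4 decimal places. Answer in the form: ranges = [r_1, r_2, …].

beam 1: φ=-90°, α=120°
  d=(-0.5000,0.8660)  start (4,2)  tX=1.4000 tY=0.2309  stride 1/|dx|=2.0000 1/|dy|=1.1547
    cross y-line → (4,3), t=0.2309
    cross y-line → (4,4), t=1.3856
    cross x-line → (3,4), t=1.4000 (wall)
  → r_1 = 1.4000
beam 2: φ=-45°, α=165°
  d=(-0.9659,0.2588)  start (4,2)  tX=0.7247 tY=0.7727  stride 1/|dx|=1.0353 1/|dy|=3.8637
    cross x-line → (3,2), t=0.7247
    cross y-line → (3,3), t=0.7727
    cross x-line → (2,3), t=1.7600
    cross x-line → (1,3), t=2.7952
    cross x-line → (0,3), t=3.8305 (wall)
  → r_2 = 3.8305
beam 3: φ=0°, α=210°
  d=(-0.8660,-0.5000)  start (4,2)  tX=0.8083 tY=1.6000  stride 1/|dx|=1.1547 1/|dy|=2.0000
    cross x-line → (3,2), t=0.8083
    cross y-line → (3,1), t=1.6000
    cross x-line → (2,1), t=1.9630 (wall)
  → r_3 = 1.9630
beam 4: φ=45°, α=255°
  d=(-0.2588,-0.9659)  start (4,2)  tX=2.7046 tY=0.8282  stride 1/|dx|=3.8637 1/|dy|=1.0353
    cross y-line → (4,1), t=0.8282
    cross y-line → (4,0), t=1.8635 (wall)
  → r_4 = 1.8635
beam 5: φ=90°, α=300°
  d=(0.5000,-0.8660)  start (4,2)  tX=0.6000 tY=0.9238  stride 1/|dx|=2.0000 1/|dy|=1.1547
    cross x-line → (5,2), t=0.6000
    cross y-line → (5,1), t=0.9238
    cross y-line → (5,0), t=2.0785 (wall)
  → r_5 = 2.0785

ranges = [1.4000, 3.8305, 1.9630, 1.8635, 2.0785]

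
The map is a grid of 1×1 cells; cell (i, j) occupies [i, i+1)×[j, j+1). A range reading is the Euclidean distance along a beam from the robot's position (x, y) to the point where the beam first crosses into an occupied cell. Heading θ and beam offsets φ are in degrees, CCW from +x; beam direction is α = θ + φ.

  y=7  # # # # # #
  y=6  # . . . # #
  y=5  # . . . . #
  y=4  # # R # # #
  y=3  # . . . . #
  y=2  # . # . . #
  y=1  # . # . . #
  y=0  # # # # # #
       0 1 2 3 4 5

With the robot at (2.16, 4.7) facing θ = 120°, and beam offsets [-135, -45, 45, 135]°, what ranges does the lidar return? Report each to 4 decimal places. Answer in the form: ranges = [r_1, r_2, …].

ranges = [0.8696, 2.3811, 0.1656, 0.6182]

beam 1: φ=-135°, α=345°
  cosα=0.9659 sinα=-0.2588 | (2,4) | tMaxX 0.8696 tMaxY 2.7046 | tΔX 1.0353 tΔY 3.8637
    t=0.8696 [x] (3,4) — stop
  → r_1 = 0.8696
beam 2: φ=-45°, α=75°
  cosα=0.2588 sinα=0.9659 | (2,4) | tMaxX 3.2455 tMaxY 0.3106 | tΔX 3.8637 tΔY 1.0353
    t=0.3106 [y] (2,5)
    t=1.3459 [y] (2,6)
    t=2.3811 [y] (2,7) — stop
  → r_2 = 2.3811
beam 3: φ=45°, α=165°
  cosα=-0.9659 sinα=0.2588 | (2,4) | tMaxX 0.1656 tMaxY 1.1591 | tΔX 1.0353 tΔY 3.8637
    t=0.1656 [x] (1,4) — stop
  → r_3 = 0.1656
beam 4: φ=135°, α=255°
  cosα=-0.2588 sinα=-0.9659 | (2,4) | tMaxX 0.6182 tMaxY 0.7247 | tΔX 3.8637 tΔY 1.0353
    t=0.6182 [x] (1,4) — stop
  → r_4 = 0.6182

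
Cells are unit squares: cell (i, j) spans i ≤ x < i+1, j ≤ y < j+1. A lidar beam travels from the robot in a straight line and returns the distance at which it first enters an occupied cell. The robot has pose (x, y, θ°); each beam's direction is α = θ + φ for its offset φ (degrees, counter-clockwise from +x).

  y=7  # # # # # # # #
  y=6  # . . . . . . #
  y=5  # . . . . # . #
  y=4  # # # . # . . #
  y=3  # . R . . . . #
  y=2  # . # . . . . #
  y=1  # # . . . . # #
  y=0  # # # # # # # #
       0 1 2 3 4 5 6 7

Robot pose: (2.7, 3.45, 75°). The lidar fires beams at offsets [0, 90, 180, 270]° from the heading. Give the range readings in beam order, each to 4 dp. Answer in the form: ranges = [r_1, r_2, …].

beam 1: φ=0°, α=75°
  dir = (cos 75°, sin 75°) = (0.2588, 0.9659); from cell (2,3)
  next x-line at t=1.1591, next y-line at t=0.5694; Δt_x=3.8637, Δt_y=1.0353
    y: enter (2,4) at t=0.5694 ← occupied
  → r_1 = 0.5694
beam 2: φ=90°, α=165°
  dir = (cos 165°, sin 165°) = (-0.9659, 0.2588); from cell (2,3)
  next x-line at t=0.7247, next y-line at t=2.1250; Δt_x=1.0353, Δt_y=3.8637
    x: enter (1,3) at t=0.7247
    x: enter (0,3) at t=1.7600 ← occupied
  → r_2 = 1.7600
beam 3: φ=180°, α=255°
  dir = (cos 255°, sin 255°) = (-0.2588, -0.9659); from cell (2,3)
  next x-line at t=2.7046, next y-line at t=0.4659; Δt_x=3.8637, Δt_y=1.0353
    y: enter (2,2) at t=0.4659 ← occupied
  → r_3 = 0.4659
beam 4: φ=270°, α=345°
  dir = (cos 345°, sin 345°) = (0.9659, -0.2588); from cell (2,3)
  next x-line at t=0.3106, next y-line at t=1.7387; Δt_x=1.0353, Δt_y=3.8637
    x: enter (3,3) at t=0.3106
    x: enter (4,3) at t=1.3459
    y: enter (4,2) at t=1.7387
    x: enter (5,2) at t=2.3811
    x: enter (6,2) at t=3.4164
    x: enter (7,2) at t=4.4517 ← occupied
  → r_4 = 4.4517

ranges = [0.5694, 1.7600, 0.4659, 4.4517]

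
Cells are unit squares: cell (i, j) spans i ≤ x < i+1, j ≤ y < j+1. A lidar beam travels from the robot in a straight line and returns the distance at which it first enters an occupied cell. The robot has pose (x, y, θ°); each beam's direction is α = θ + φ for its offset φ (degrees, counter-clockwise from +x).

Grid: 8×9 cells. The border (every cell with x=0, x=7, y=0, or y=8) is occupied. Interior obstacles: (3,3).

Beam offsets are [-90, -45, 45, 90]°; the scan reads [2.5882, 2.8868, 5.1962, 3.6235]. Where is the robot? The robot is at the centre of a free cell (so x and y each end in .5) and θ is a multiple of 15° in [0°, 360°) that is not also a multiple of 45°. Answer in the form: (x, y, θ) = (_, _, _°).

(x, y, θ) = (3.5, 5.5, 255°)

Candidates: 41 free-cell centres × 16 headings = 656 poses. Raycast each; keep the one whose scan matches to 4 dp.
  (3.5, 1.5, 60°): beam 1 = 1.0000 ≠ 2.5882 ✗
  (4.5, 6.5, 300°): beam 1 = 4.0415 ≠ 2.5882 ✗
  (6.5, 3.5, 15°): beam 1 = 1.9319 ≠ 2.5882 ✗
  …
  (3.5, 5.5, 255°): r_1=2.5882, r_2=2.8868, r_3=5.1962, r_4=3.6235 — all match ✓
Unique over the lattice → pose = (3.5, 5.5, 255°).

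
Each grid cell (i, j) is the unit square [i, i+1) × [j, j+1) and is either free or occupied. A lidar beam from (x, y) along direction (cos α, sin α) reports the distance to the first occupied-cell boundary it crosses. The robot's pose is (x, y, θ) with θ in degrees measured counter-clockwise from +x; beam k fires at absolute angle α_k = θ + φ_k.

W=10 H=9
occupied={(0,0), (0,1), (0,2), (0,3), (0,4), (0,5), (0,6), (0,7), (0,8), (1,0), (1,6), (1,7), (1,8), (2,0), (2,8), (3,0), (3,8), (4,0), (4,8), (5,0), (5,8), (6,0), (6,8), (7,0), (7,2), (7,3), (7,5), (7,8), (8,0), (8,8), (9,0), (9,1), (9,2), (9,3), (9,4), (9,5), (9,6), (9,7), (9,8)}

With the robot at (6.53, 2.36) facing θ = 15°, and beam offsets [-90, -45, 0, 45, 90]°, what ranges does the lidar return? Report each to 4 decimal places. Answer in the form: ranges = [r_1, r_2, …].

ranges = [1.4080, 0.5427, 0.4866, 0.9400, 5.8390]

beam 1: φ=-90°, α=285°
  d=(0.2588,-0.9659)  start (6,2)  tX=1.8159 tY=0.3727  stride 1/|dx|=3.8637 1/|dy|=1.0353
    cross y-line → (6,1), t=0.3727
    cross y-line → (6,0), t=1.4080 (wall)
  → r_1 = 1.4080
beam 2: φ=-45°, α=330°
  d=(0.8660,-0.5000)  start (6,2)  tX=0.5427 tY=0.7200  stride 1/|dx|=1.1547 1/|dy|=2.0000
    cross x-line → (7,2), t=0.5427 (wall)
  → r_2 = 0.5427
beam 3: φ=0°, α=15°
  d=(0.9659,0.2588)  start (6,2)  tX=0.4866 tY=2.4728  stride 1/|dx|=1.0353 1/|dy|=3.8637
    cross x-line → (7,2), t=0.4866 (wall)
  → r_3 = 0.4866
beam 4: φ=45°, α=60°
  d=(0.5000,0.8660)  start (6,2)  tX=0.9400 tY=0.7390  stride 1/|dx|=2.0000 1/|dy|=1.1547
    cross y-line → (6,3), t=0.7390
    cross x-line → (7,3), t=0.9400 (wall)
  → r_4 = 0.9400
beam 5: φ=90°, α=105°
  d=(-0.2588,0.9659)  start (6,2)  tX=2.0478 tY=0.6626  stride 1/|dx|=3.8637 1/|dy|=1.0353
    cross y-line → (6,3), t=0.6626
    cross y-line → (6,4), t=1.6979
    cross x-line → (5,4), t=2.0478
    cross y-line → (5,5), t=2.7331
    cross y-line → (5,6), t=3.7684
    cross y-line → (5,7), t=4.8037
    cross y-line → (5,8), t=5.8390 (wall)
  → r_5 = 5.8390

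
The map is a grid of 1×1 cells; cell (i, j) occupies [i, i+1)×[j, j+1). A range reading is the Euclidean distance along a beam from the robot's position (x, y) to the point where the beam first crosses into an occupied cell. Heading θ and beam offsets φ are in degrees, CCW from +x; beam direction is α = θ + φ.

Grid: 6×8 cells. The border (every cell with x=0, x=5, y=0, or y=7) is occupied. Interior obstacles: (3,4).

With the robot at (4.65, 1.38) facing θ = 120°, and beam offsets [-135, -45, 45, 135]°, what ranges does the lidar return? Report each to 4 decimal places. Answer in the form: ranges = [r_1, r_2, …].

ranges = [0.3623, 1.3523, 3.7788, 0.3934]

beam 1: φ=-135°, α=345°
  dir = (cos 345°, sin 345°) = (0.9659, -0.2588); from cell (4,1)
  next x-line at t=0.3623, next y-line at t=1.4682; Δt_x=1.0353, Δt_y=3.8637
    x: enter (5,1) at t=0.3623 ← occupied
  → r_1 = 0.3623
beam 2: φ=-45°, α=75°
  dir = (cos 75°, sin 75°) = (0.2588, 0.9659); from cell (4,1)
  next x-line at t=1.3523, next y-line at t=0.6419; Δt_x=3.8637, Δt_y=1.0353
    y: enter (4,2) at t=0.6419
    x: enter (5,2) at t=1.3523 ← occupied
  → r_2 = 1.3523
beam 3: φ=45°, α=165°
  dir = (cos 165°, sin 165°) = (-0.9659, 0.2588); from cell (4,1)
  next x-line at t=0.6729, next y-line at t=2.3955; Δt_x=1.0353, Δt_y=3.8637
    x: enter (3,1) at t=0.6729
    x: enter (2,1) at t=1.7082
    y: enter (2,2) at t=2.3955
    x: enter (1,2) at t=2.7435
    x: enter (0,2) at t=3.7788 ← occupied
  → r_3 = 3.7788
beam 4: φ=135°, α=255°
  dir = (cos 255°, sin 255°) = (-0.2588, -0.9659); from cell (4,1)
  next x-line at t=2.5114, next y-line at t=0.3934; Δt_x=3.8637, Δt_y=1.0353
    y: enter (4,0) at t=0.3934 ← occupied
  → r_4 = 0.3934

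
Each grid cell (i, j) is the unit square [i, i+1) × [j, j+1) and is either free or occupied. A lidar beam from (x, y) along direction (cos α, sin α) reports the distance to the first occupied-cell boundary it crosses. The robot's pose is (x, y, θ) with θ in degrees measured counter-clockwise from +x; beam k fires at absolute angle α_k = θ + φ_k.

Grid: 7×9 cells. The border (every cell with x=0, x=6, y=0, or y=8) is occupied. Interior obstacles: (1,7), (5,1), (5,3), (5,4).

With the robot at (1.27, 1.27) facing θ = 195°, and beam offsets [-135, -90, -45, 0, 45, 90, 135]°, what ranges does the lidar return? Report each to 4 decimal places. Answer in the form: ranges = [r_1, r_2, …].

beam 1: φ=-135°, α=60°
  d=(0.5000,0.8660)  start (1,1)  tX=1.4600 tY=0.8429  stride 1/|dx|=2.0000 1/|dy|=1.1547
    cross y-line → (1,2), t=0.8429
    cross x-line → (2,2), t=1.4600
    cross y-line → (2,3), t=1.9976
    cross y-line → (2,4), t=3.1523
    cross x-line → (3,4), t=3.4600
    cross y-line → (3,5), t=4.3070
    cross x-line → (4,5), t=5.4600
    cross y-line → (4,6), t=5.4617
    cross y-line → (4,7), t=6.6164
    cross x-line → (5,7), t=7.4600
    cross y-line → (5,8), t=7.7711 (wall)
  → r_1 = 7.7711
beam 2: φ=-90°, α=105°
  d=(-0.2588,0.9659)  start (1,1)  tX=1.0432 tY=0.7558  stride 1/|dx|=3.8637 1/|dy|=1.0353
    cross y-line → (1,2), t=0.7558
    cross x-line → (0,2), t=1.0432 (wall)
  → r_2 = 1.0432
beam 3: φ=-45°, α=150°
  d=(-0.8660,0.5000)  start (1,1)  tX=0.3118 tY=1.4600  stride 1/|dx|=1.1547 1/|dy|=2.0000
    cross x-line → (0,1), t=0.3118 (wall)
  → r_3 = 0.3118
beam 4: φ=0°, α=195°
  d=(-0.9659,-0.2588)  start (1,1)  tX=0.2795 tY=1.0432  stride 1/|dx|=1.0353 1/|dy|=3.8637
    cross x-line → (0,1), t=0.2795 (wall)
  → r_4 = 0.2795
beam 5: φ=45°, α=240°
  d=(-0.5000,-0.8660)  start (1,1)  tX=0.5400 tY=0.3118  stride 1/|dx|=2.0000 1/|dy|=1.1547
    cross y-line → (1,0), t=0.3118 (wall)
  → r_5 = 0.3118
beam 6: φ=90°, α=285°
  d=(0.2588,-0.9659)  start (1,1)  tX=2.8205 tY=0.2795  stride 1/|dx|=3.8637 1/|dy|=1.0353
    cross y-line → (1,0), t=0.2795 (wall)
  → r_6 = 0.2795
beam 7: φ=135°, α=330°
  d=(0.8660,-0.5000)  start (1,1)  tX=0.8429 tY=0.5400  stride 1/|dx|=1.1547 1/|dy|=2.0000
    cross y-line → (1,0), t=0.5400 (wall)
  → r_7 = 0.5400

ranges = [7.7711, 1.0432, 0.3118, 0.2795, 0.3118, 0.2795, 0.5400]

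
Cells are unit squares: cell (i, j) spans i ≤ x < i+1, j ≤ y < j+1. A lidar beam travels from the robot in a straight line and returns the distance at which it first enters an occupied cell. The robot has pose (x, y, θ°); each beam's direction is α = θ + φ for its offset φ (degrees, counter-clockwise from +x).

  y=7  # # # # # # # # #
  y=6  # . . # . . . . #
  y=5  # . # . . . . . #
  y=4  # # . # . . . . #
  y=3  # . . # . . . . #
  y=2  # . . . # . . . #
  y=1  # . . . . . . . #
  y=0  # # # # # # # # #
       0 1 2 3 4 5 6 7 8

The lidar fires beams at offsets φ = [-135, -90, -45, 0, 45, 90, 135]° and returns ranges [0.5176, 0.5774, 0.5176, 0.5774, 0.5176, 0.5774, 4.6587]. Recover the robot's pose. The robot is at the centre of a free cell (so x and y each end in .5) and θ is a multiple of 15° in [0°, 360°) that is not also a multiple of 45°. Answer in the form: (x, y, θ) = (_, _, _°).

The pose lattice has 36·16 = 576 candidates. Test each by forward raycasting.
  (5.5, 2.5, 210°): beam 1 = 4.6587 ≠ 0.5176 ✗
  (7.5, 3.5, 30°): beam 1 = 2.5882 ≠ 0.5176 ✗
  (1.5, 2.5, 240°): beam 1 = 1.5529 ≠ 0.5176 ✗
  (4.5, 1.5, 150°): beam 1 = 3.6235 ≠ 0.5176 ✗
  …
  (3.5, 5.5, 210°): r_1=0.5176, r_2=0.5774, r_3=0.5176, r_4=0.5774, r_5=0.5176, r_6=0.5774, r_7=4.6587 — all match ✓
Only this pose fits every beam.

(x, y, θ) = (3.5, 5.5, 210°)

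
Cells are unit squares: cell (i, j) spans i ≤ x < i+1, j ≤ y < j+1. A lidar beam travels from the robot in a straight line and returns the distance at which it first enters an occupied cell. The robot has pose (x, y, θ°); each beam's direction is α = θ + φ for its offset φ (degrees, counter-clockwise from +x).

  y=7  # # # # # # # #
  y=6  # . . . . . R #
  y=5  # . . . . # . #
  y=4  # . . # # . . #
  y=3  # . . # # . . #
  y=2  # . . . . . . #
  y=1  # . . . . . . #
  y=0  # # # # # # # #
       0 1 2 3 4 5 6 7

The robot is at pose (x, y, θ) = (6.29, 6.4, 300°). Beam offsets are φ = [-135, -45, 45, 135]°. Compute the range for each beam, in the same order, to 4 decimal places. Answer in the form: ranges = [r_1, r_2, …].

beam 1: φ=-135°, α=165°
  direction (-0.9659, 0.2588); cell (6,6); t to first gridline: x 0.3002, y 2.3182 (then +1.0353 / +3.8637)
    (5,6) via x @ 0.3002
    (4,6) via x @ 1.3355
    (4,7) via y @ 2.3182  # hit
  → r_1 = 2.3182
beam 2: φ=-45°, α=255°
  direction (-0.2588, -0.9659); cell (6,6); t to first gridline: x 1.1205, y 0.4141 (then +3.8637 / +1.0353)
    (6,5) via y @ 0.4141
    (5,5) via x @ 1.1205  # hit
  → r_2 = 1.1205
beam 3: φ=45°, α=345°
  direction (0.9659, -0.2588); cell (6,6); t to first gridline: x 0.7350, y 1.5455 (then +1.0353 / +3.8637)
    (7,6) via x @ 0.7350  # hit
  → r_3 = 0.7350
beam 4: φ=135°, α=75°
  direction (0.2588, 0.9659); cell (6,6); t to first gridline: x 2.7432, y 0.6212 (then +3.8637 / +1.0353)
    (6,7) via y @ 0.6212  # hit
  → r_4 = 0.6212

ranges = [2.3182, 1.1205, 0.7350, 0.6212]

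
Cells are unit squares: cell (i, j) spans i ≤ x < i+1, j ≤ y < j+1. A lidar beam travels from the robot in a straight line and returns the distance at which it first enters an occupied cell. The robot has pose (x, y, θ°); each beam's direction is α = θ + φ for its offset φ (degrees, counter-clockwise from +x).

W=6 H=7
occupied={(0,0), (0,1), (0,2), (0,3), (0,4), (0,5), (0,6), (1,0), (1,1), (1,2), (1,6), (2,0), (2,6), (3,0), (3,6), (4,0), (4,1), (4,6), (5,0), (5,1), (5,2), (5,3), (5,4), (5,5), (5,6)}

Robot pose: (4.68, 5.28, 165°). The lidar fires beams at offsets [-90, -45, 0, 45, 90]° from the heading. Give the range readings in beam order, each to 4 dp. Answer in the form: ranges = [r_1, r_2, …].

ranges = [0.7454, 0.8314, 2.7819, 4.2493, 4.4310]

beam 1: φ=-90°, α=75°
  cosα=0.2588 sinα=0.9659 | (4,5) | tMaxX 1.2364 tMaxY 0.7454 | tΔX 3.8637 tΔY 1.0353
    t=0.7454 [y] (4,6) — stop
  → r_1 = 0.7454
beam 2: φ=-45°, α=120°
  cosα=-0.5000 sinα=0.8660 | (4,5) | tMaxX 1.3600 tMaxY 0.8314 | tΔX 2.0000 tΔY 1.1547
    t=0.8314 [y] (4,6) — stop
  → r_2 = 0.8314
beam 3: φ=0°, α=165°
  cosα=-0.9659 sinα=0.2588 | (4,5) | tMaxX 0.7040 tMaxY 2.7819 | tΔX 1.0353 tΔY 3.8637
    t=0.7040 [x] (3,5)
    t=1.7393 [x] (2,5)
    t=2.7745 [x] (1,5)
    t=2.7819 [y] (1,6) — stop
  → r_3 = 2.7819
beam 4: φ=45°, α=210°
  cosα=-0.8660 sinα=-0.5000 | (4,5) | tMaxX 0.7852 tMaxY 0.5600 | tΔX 1.1547 tΔY 2.0000
    t=0.5600 [y] (4,4)
    t=0.7852 [x] (3,4)
    t=1.9399 [x] (2,4)
    t=2.5600 [y] (2,3)
    t=3.0946 [x] (1,3)
    t=4.2493 [x] (0,3) — stop
  → r_4 = 4.2493
beam 5: φ=90°, α=255°
  cosα=-0.2588 sinα=-0.9659 | (4,5) | tMaxX 2.6273 tMaxY 0.2899 | tΔX 3.8637 tΔY 1.0353
    t=0.2899 [y] (4,4)
    t=1.3252 [y] (4,3)
    t=2.3604 [y] (4,2)
    t=2.6273 [x] (3,2)
    t=3.3957 [y] (3,1)
    t=4.4310 [y] (3,0) — stop
  → r_5 = 4.4310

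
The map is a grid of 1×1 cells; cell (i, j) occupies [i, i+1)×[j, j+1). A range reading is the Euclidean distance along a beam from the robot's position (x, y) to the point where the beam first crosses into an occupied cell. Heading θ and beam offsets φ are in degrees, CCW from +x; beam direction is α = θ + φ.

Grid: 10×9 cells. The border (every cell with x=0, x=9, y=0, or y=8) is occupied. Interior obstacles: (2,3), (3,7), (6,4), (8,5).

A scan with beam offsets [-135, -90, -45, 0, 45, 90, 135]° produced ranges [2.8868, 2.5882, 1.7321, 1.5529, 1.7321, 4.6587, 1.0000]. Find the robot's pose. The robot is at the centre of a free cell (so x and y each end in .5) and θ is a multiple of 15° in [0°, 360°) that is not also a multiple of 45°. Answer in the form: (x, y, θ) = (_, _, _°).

The pose lattice has 52·16 = 832 candidates. Test each by forward raycasting.
  (7.5, 1.5, 30°): beam 1 = 0.5176 ≠ 2.8868 ✗
  (3.5, 2.5, 195°): beam 1 = 6.3509 ≠ 2.8868 ✗
  (4.5, 7.5, 300°): beam 1 = 0.5176 ≠ 2.8868 ✗
  …
  (7.5, 3.5, 15°): r_1=2.8868, r_2=2.5882, r_3=1.7321, r_4=1.5529, r_5=1.7321, r_6=4.6587, r_7=1.0000 — all match ✓
Only this pose fits every beam.

(x, y, θ) = (7.5, 3.5, 15°)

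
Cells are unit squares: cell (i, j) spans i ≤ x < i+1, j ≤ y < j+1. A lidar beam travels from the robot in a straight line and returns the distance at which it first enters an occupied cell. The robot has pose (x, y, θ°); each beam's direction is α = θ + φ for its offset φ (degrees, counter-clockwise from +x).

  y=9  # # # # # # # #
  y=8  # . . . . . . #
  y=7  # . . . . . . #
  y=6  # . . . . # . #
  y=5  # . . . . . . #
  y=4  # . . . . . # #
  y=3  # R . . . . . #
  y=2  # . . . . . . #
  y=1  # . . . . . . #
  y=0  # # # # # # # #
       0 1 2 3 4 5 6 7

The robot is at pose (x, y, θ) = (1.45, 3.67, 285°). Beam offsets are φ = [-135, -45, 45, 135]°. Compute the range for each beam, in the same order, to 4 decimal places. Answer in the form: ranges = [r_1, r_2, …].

ranges = [0.5196, 0.9000, 5.3400, 6.1546]

beam 1: φ=-135°, α=150°
  d=(-0.8660,0.5000)  start (1,3)  tX=0.5196 tY=0.6600  stride 1/|dx|=1.1547 1/|dy|=2.0000
    cross x-line → (0,3), t=0.5196 (wall)
  → r_1 = 0.5196
beam 2: φ=-45°, α=240°
  d=(-0.5000,-0.8660)  start (1,3)  tX=0.9000 tY=0.7736  stride 1/|dx|=2.0000 1/|dy|=1.1547
    cross y-line → (1,2), t=0.7736
    cross x-line → (0,2), t=0.9000 (wall)
  → r_2 = 0.9000
beam 3: φ=45°, α=330°
  d=(0.8660,-0.5000)  start (1,3)  tX=0.6351 tY=1.3400  stride 1/|dx|=1.1547 1/|dy|=2.0000
    cross x-line → (2,3), t=0.6351
    cross y-line → (2,2), t=1.3400
    cross x-line → (3,2), t=1.7898
    cross x-line → (4,2), t=2.9445
    cross y-line → (4,1), t=3.3400
    cross x-line → (5,1), t=4.0992
    cross x-line → (6,1), t=5.2539
    cross y-line → (6,0), t=5.3400 (wall)
  → r_3 = 5.3400
beam 4: φ=135°, α=60°
  d=(0.5000,0.8660)  start (1,3)  tX=1.1000 tY=0.3811  stride 1/|dx|=2.0000 1/|dy|=1.1547
    cross y-line → (1,4), t=0.3811
    cross x-line → (2,4), t=1.1000
    cross y-line → (2,5), t=1.5358
    cross y-line → (2,6), t=2.6905
    cross x-line → (3,6), t=3.1000
    cross y-line → (3,7), t=3.8452
    cross y-line → (3,8), t=4.9999
    cross x-line → (4,8), t=5.1000
    cross y-line → (4,9), t=6.1546 (wall)
  → r_4 = 6.1546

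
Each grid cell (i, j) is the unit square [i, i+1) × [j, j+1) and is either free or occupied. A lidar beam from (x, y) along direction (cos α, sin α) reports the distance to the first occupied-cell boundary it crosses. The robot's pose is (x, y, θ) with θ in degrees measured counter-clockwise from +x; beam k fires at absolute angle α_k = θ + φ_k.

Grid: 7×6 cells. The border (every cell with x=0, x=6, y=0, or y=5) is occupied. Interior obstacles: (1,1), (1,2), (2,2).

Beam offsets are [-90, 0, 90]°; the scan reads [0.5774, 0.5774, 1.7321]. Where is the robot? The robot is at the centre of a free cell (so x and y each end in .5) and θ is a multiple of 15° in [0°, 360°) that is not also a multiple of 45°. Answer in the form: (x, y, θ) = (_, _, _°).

(x, y, θ) = (1.5, 4.5, 210°)

Enumerate (i+0.5, j+0.5, θ) over the 17 free cells and 16 admissible headings. For each, cast all 3 beams and compare to the given ranges.
  (5.5, 4.5, 60°): beam 3 = 1.0000 ≠ 1.7321 ✗
  (2.5, 1.5, 75°): beam 1 = 1.9319 ≠ 0.5774 ✗
  (2.5, 3.5, 300°): beam 1 = 1.0000 ≠ 0.5774 ✗
  …
  (1.5, 4.5, 210°): r_1=0.5774, r_2=0.5774, r_3=1.7321 — all match ✓
Only this pose fits every beam.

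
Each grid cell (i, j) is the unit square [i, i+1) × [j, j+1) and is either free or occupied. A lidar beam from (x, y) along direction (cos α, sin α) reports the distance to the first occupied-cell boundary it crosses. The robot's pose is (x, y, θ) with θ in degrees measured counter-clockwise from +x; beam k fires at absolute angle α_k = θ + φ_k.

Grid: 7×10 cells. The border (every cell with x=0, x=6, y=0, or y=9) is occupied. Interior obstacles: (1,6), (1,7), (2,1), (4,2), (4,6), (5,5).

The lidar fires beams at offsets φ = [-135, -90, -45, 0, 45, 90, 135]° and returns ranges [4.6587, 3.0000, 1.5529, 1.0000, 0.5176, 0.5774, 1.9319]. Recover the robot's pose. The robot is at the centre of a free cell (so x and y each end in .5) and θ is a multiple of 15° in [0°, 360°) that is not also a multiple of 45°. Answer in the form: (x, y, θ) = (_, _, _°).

(x, y, θ) = (1.5, 4.5, 120°)

The pose lattice has 34·16 = 544 candidates. Test each by forward raycasting.
  (4.5, 8.5, 75°): beam 1 = 2.8868 ≠ 4.6587 ✗
  (5.5, 1.5, 120°): beam 1 = 0.5176 ≠ 4.6587 ✗
  (2.5, 5.5, 255°): beam 1 = 1.0000 ≠ 4.6587 ✗
  …
  (1.5, 4.5, 120°): r_1=4.6587, r_2=3.0000, r_3=1.5529, r_4=1.0000, r_5=0.5176, r_6=0.5774, r_7=1.9319 — all match ✓
Only this pose fits every beam.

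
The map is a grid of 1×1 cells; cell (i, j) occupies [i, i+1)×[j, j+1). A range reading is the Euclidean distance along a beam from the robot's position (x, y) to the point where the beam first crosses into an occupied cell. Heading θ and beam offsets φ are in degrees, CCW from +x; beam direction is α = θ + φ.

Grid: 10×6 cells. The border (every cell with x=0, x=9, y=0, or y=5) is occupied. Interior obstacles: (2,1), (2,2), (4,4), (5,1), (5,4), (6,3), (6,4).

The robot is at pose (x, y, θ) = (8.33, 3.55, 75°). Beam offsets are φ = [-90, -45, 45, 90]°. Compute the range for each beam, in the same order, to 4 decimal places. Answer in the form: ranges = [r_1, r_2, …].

ranges = [0.6936, 0.7736, 1.6743, 1.3769]

beam 1: φ=-90°, α=345°
  dir = (cos 345°, sin 345°) = (0.9659, -0.2588); from cell (8,3)
  next x-line at t=0.6936, next y-line at t=2.1250; Δt_x=1.0353, Δt_y=3.8637
    x: enter (9,3) at t=0.6936 ← occupied
  → r_1 = 0.6936
beam 2: φ=-45°, α=30°
  dir = (cos 30°, sin 30°) = (0.8660, 0.5000); from cell (8,3)
  next x-line at t=0.7736, next y-line at t=0.9000; Δt_x=1.1547, Δt_y=2.0000
    x: enter (9,3) at t=0.7736 ← occupied
  → r_2 = 0.7736
beam 3: φ=45°, α=120°
  dir = (cos 120°, sin 120°) = (-0.5000, 0.8660); from cell (8,3)
  next x-line at t=0.6600, next y-line at t=0.5196; Δt_x=2.0000, Δt_y=1.1547
    y: enter (8,4) at t=0.5196
    x: enter (7,4) at t=0.6600
    y: enter (7,5) at t=1.6743 ← occupied
  → r_3 = 1.6743
beam 4: φ=90°, α=165°
  dir = (cos 165°, sin 165°) = (-0.9659, 0.2588); from cell (8,3)
  next x-line at t=0.3416, next y-line at t=1.7387; Δt_x=1.0353, Δt_y=3.8637
    x: enter (7,3) at t=0.3416
    x: enter (6,3) at t=1.3769 ← occupied
  → r_4 = 1.3769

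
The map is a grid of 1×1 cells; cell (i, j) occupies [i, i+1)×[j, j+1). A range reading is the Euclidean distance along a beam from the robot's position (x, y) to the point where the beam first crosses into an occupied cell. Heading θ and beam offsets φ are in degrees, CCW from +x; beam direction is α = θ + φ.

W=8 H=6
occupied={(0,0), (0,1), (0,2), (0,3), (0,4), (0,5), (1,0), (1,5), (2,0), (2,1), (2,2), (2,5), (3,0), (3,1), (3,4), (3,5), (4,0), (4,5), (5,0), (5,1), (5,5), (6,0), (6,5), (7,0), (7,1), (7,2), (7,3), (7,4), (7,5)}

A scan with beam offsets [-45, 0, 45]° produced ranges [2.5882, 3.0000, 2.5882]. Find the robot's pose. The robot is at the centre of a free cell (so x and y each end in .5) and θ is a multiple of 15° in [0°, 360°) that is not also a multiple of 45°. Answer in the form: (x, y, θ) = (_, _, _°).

Enumerate (i+0.5, j+0.5, θ) over the 19 free cells and 16 admissible headings. For each, cast all 3 beams and compare to the given ranges.
  (1.5, 4.5, 75°): beam 1 = 1.0000 ≠ 2.5882 ✗
  (5.5, 3.5, 165°): beam 1 = 1.7321 ≠ 2.5882 ✗
  (6.5, 3.5, 285°): beam 1 = 1.7321 ≠ 2.5882 ✗
  (5.5, 4.5, 240°): beam 1 = 1.5529 ≠ 2.5882 ✗
  …
  (6.5, 2.5, 150°): r_1=2.5882, r_2=3.0000, r_3=2.5882 — all match ✓
Only this pose fits every beam.

(x, y, θ) = (6.5, 2.5, 150°)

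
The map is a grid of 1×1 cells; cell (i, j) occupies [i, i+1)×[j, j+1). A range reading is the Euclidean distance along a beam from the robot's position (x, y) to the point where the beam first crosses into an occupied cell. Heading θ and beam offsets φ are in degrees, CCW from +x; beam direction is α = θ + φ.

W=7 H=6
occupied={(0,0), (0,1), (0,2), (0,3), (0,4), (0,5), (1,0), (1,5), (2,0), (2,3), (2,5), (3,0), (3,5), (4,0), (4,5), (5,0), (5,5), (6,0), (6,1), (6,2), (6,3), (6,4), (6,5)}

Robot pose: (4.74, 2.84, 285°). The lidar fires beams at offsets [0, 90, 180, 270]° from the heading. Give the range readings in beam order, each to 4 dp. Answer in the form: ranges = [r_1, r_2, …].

ranges = [1.9049, 1.3044, 2.2362, 3.8719]

beam 1: φ=0°, α=285°
  dir = (cos 285°, sin 285°) = (0.2588, -0.9659); from cell (4,2)
  next x-line at t=1.0046, next y-line at t=0.8696; Δt_x=3.8637, Δt_y=1.0353
    y: enter (4,1) at t=0.8696
    x: enter (5,1) at t=1.0046
    y: enter (5,0) at t=1.9049 ← occupied
  → r_1 = 1.9049
beam 2: φ=90°, α=15°
  dir = (cos 15°, sin 15°) = (0.9659, 0.2588); from cell (4,2)
  next x-line at t=0.2692, next y-line at t=0.6182; Δt_x=1.0353, Δt_y=3.8637
    x: enter (5,2) at t=0.2692
    y: enter (5,3) at t=0.6182
    x: enter (6,3) at t=1.3044 ← occupied
  → r_2 = 1.3044
beam 3: φ=180°, α=105°
  dir = (cos 105°, sin 105°) = (-0.2588, 0.9659); from cell (4,2)
  next x-line at t=2.8591, next y-line at t=0.1656; Δt_x=3.8637, Δt_y=1.0353
    y: enter (4,3) at t=0.1656
    y: enter (4,4) at t=1.2009
    y: enter (4,5) at t=2.2362 ← occupied
  → r_3 = 2.2362
beam 4: φ=270°, α=195°
  dir = (cos 195°, sin 195°) = (-0.9659, -0.2588); from cell (4,2)
  next x-line at t=0.7661, next y-line at t=3.2455; Δt_x=1.0353, Δt_y=3.8637
    x: enter (3,2) at t=0.7661
    x: enter (2,2) at t=1.8014
    x: enter (1,2) at t=2.8367
    y: enter (1,1) at t=3.2455
    x: enter (0,1) at t=3.8719 ← occupied
  → r_4 = 3.8719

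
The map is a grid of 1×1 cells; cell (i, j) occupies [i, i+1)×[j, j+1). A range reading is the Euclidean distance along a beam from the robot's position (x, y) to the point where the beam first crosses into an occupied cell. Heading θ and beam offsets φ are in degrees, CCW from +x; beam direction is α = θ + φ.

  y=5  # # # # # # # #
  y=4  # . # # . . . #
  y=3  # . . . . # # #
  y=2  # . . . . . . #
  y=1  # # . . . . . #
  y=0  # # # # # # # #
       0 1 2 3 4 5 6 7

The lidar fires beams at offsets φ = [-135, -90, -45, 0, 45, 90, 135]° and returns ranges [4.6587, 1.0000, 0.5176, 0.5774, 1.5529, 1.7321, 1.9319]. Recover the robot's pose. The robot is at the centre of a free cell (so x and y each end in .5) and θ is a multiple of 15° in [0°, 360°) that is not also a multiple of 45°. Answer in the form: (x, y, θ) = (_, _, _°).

Candidates: 19 free-cell centres × 16 headings = 304 poses. Raycast each; keep the one whose scan matches to 4 dp.
  (4.5, 2.5, 60°): beam 1 = 1.5529 ≠ 4.6587 ✗
  (1.5, 3.5, 195°): beam 1 = 1.0000 ≠ 4.6587 ✗
  (1.5, 3.5, 120°): beam 1 = 5.6940 ≠ 4.6587 ✗
  (2.5, 2.5, 210°): beam 1 = 1.5529 ≠ 4.6587 ✗
  (2.5, 1.5, 240°): beam 1 = 3.6235 ≠ 4.6587 ✗
  …
  (2.5, 3.5, 120°): r_1=4.6587, r_2=1.0000, r_3=0.5176, r_4=0.5774, r_5=1.5529, r_6=1.7321, r_7=1.9319 — all match ✓
Unique over the lattice → pose = (2.5, 3.5, 120°).

(x, y, θ) = (2.5, 3.5, 120°)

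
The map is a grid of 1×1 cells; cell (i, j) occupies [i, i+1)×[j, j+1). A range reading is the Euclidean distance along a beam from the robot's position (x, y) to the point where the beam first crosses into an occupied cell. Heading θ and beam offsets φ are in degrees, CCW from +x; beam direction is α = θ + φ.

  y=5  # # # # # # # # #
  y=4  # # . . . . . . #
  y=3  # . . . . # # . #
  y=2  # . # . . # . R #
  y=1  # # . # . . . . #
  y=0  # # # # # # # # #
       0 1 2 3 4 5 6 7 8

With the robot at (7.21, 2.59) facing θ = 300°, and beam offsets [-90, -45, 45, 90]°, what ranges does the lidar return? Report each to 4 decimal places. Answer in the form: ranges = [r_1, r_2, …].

beam 1: φ=-90°, α=210°
  cosα=-0.8660 sinα=-0.5000 | (7,2) | tMaxX 0.2425 tMaxY 1.1800 | tΔX 1.1547 tΔY 2.0000
    t=0.2425 [x] (6,2)
    t=1.1800 [y] (6,1)
    t=1.3972 [x] (5,1)
    t=2.5519 [x] (4,1)
    t=3.1800 [y] (4,0) — stop
  → r_1 = 3.1800
beam 2: φ=-45°, α=255°
  cosα=-0.2588 sinα=-0.9659 | (7,2) | tMaxX 0.8114 tMaxY 0.6108 | tΔX 3.8637 tΔY 1.0353
    t=0.6108 [y] (7,1)
    t=0.8114 [x] (6,1)
    t=1.6461 [y] (6,0) — stop
  → r_2 = 1.6461
beam 3: φ=45°, α=345°
  cosα=0.9659 sinα=-0.2588 | (7,2) | tMaxX 0.8179 tMaxY 2.2796 | tΔX 1.0353 tΔY 3.8637
    t=0.8179 [x] (8,2) — stop
  → r_3 = 0.8179
beam 4: φ=90°, α=30°
  cosα=0.8660 sinα=0.5000 | (7,2) | tMaxX 0.9122 tMaxY 0.8200 | tΔX 1.1547 tΔY 2.0000
    t=0.8200 [y] (7,3)
    t=0.9122 [x] (8,3) — stop
  → r_4 = 0.9122

ranges = [3.1800, 1.6461, 0.8179, 0.9122]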